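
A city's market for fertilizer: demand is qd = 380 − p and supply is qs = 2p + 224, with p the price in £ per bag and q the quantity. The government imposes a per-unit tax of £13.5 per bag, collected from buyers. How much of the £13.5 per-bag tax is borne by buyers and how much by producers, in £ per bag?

Without the tax, 380 − p = 2p + 224 gives 3p = 156, so p* = £52 and q* = 328.
With the tax collected from buyers, demand (in seller-price terms) shifts: qd = 380 − (p + 13.5).
Solving gives q = 319 with buyers paying £61 and producers receiving £47.5 (the £13.5 wedge).
Burden on buyers: £9; on producers: £4.5. (They sum to £13.5.)
The less price-elastic side of the market bears the larger share of a per-unit tax.

Buyers bear £9 per bag; producers bear £4.5 per bag.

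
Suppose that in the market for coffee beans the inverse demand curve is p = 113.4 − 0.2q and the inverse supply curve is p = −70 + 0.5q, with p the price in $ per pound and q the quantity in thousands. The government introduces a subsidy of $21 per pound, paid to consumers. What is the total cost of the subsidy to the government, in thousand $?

Inverting to q(p) form: qd = 567 − 5p; qs = 2p + 140.
Before the subsidy: set 567 − 5p = 2p + 140 → p* = $61, q* = 262.
With a per-unit subsidy paid to consumers, each effectively pays p − 21, so demand becomes qd = 567 − 5(p − 21).
Solving gives q = 292 with consumers paying $55 and suppliers receiving $76 (the $21 wedge).
Outlay = t · Q = 21 · 292 = $6132.

Government outlay = $6132 thousand.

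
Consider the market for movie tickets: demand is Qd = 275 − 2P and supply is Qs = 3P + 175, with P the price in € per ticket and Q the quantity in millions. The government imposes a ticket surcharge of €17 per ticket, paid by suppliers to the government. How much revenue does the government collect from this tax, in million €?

Before the tax: set 275 − 2P = 3P + 175 → P* = €20, Q* = 235.
With the tax collected from suppliers, supply shifts: Qs = 3(P − 17) + 175.
Solving gives Q = 214.6 with buyers paying €30.2 and suppliers receiving €13.2 (the €17 wedge).
Revenue = t · Q = 17 · 214.6 = €3648.2.

Tax revenue = €3648.2 million.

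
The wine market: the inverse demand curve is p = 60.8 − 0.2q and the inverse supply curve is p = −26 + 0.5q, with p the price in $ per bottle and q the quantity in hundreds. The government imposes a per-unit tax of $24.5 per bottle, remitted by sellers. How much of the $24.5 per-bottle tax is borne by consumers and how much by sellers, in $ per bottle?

Rewrite in direct form: qd = 304 − 5p and qs = 2p + 52.
Before the tax: set 304 − 5p = 2p + 52 → p* = $36, q* = 124.
With the tax collected from sellers, supply shifts: qs = 2(p − 24.5) + 52.
Solving gives q = 89 with consumers paying $43 and sellers receiving $18.5 (the $24.5 wedge).
Burden on consumers: $7; on sellers: $17.5. (They sum to $24.5.)
The less price-elastic side of the market bears the larger share of a per-unit tax.

Consumers bear $7 per bottle; sellers bear $17.5 per bottle.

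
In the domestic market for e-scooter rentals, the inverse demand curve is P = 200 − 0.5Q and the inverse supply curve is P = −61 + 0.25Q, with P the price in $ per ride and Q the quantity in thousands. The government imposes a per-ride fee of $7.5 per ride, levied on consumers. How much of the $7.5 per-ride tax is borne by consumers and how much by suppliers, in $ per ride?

Inverting to Q(P) form: Qd = 400 − 2P; Qs = 4P + 244.
Before the tax: set 400 − 2P = 4P + 244 → P* = $26, Q* = 348.
With the tax collected from consumers, demand (in seller-price terms) shifts: Qd = 400 − 2(P + 7.5).
New equilibrium: consumers pay $31, suppliers receive $23.5, Q = 338. (Wedge: Pb − Ps = 7.5.)
Burden on consumers: $5; on suppliers: $2.5. (They sum to $7.5.)
The less price-elastic side of the market bears the larger share of a per-unit tax.

Consumers bear $5 per ride; suppliers bear $2.5 per ride.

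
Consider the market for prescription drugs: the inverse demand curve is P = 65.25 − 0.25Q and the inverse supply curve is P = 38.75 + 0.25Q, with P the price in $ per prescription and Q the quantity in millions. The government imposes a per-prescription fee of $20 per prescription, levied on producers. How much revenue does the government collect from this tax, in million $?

Tax revenue = $260 million.

Inverting to Q(P) form: Qd = 261 − 4P; Qs = 4P − 155.
Before the tax: set 261 − 4P = 4P − 155 → P* = $52, Q* = 53.
With the tax collected from producers, supply shifts: Qs = 4(P − 20) − 155.
Solving gives Q = 13 with buyers paying $62 and producers receiving $42 (the $20 wedge).
Revenue = t · Q = 20 · 13 = $260.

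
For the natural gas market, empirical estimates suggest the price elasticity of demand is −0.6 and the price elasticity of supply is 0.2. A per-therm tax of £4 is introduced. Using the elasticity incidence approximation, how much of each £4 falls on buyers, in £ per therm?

Buyers bear ≈ £1 per therm.

Incidence ratio: buyers' share ≈ εs / (εs + |εd|) = 0.2 / (0.2 + 0.6) = 0.25.
So buyers bear ≈ 0.25 × £4 = £1; sellers bear £3.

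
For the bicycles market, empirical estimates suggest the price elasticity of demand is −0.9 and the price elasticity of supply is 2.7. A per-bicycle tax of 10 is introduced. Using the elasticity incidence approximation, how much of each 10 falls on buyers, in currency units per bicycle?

Incidence ratio: buyers' share ≈ εs / (εs + |εd|) = 2.7 / (2.7 + 0.9) = 0.75.
So buyers bear ≈ 0.75 × 10 = 7.5; producers bear 2.5.

Buyers bear ≈ 7.5 per bicycle.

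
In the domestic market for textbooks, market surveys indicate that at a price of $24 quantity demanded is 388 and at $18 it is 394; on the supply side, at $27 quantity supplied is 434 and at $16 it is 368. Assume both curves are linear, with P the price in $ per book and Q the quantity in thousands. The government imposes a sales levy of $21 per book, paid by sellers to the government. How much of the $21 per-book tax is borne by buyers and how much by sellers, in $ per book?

Demand slope: (394 − 388)/(18 − 24) = -1, so Qd = 412 − P.
Supply slope: (368 − 434)/(16 − 27) = 6, so Qs = 6P + 272.
Before the tax: set 412 − P = 6P + 272 → P* = $20, Q* = 392.
With the tax collected from sellers, supply shifts: Qs = 6(P − 21) + 272.
New equilibrium: buyers pay $38, sellers receive $17, Q = 374. (Wedge: Pb − Ps = 21.)
Burden on buyers: $18; on sellers: $3. (They sum to $21.)

Buyers bear $18 per book; sellers bear $3 per book.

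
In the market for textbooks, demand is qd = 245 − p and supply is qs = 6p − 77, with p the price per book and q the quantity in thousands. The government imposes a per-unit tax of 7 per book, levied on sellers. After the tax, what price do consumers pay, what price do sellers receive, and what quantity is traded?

Without the tax, 245 − p = 6p − 77 gives 7p = 322, so p* = 46 and q* = 199.
With the tax collected from sellers, supply shifts: qs = 6(p − 7) − 77.
New equilibrium: consumers pay 52, sellers receive 45, q = 193. (Wedge: pb − ps = 7.)

Consumers pay 52; sellers receive 45; quantity = 193.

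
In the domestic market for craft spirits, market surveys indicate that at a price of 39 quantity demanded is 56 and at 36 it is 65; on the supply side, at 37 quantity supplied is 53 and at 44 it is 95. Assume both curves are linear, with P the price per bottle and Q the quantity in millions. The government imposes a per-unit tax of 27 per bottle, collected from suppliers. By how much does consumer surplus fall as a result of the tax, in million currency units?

Consumer surplus falls by 576 million.

Demand slope: (65 − 56)/(36 − 39) = -3, so Qd = 173 − 3P.
Supply slope: (95 − 53)/(44 − 37) = 6, so Qs = 6P − 169.
Before the tax: set 173 − 3P = 6P − 169 → P* = 38, Q* = 59.
With the tax collected from suppliers, supply shifts: Qs = 6(P − 27) − 169.
New equilibrium: consumers pay 56, suppliers receive 29, Q = 5. (Wedge: Pb − Ps = 27.)
ΔCS is the trapezoid between Q = 5 and Q = 59 of height 18: ½ · (59 + 5) · 18 = 576.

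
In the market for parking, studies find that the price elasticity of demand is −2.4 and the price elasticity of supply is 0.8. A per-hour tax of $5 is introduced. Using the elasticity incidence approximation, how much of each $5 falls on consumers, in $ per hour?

Incidence ratio: consumers' share ≈ εs / (εs + |εd|) = 0.8 / (0.8 + 2.4) = 0.25.
So consumers bear ≈ 0.25 × $5 = $1.25; suppliers bear $3.75.

Consumers bear ≈ $1.25 per hour.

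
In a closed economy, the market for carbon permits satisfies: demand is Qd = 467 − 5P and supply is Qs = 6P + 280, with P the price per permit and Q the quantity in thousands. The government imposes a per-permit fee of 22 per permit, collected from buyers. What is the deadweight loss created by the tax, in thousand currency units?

Deadweight loss = 660 thousand.

Before the tax: set 467 − 5P = 6P + 280 → P* = 17, Q* = 382.
With the tax collected from buyers, demand (in seller-price terms) shifts: Qd = 467 − 5(P + 22).
Solving gives Q = 322 with buyers paying 29 and suppliers receiving 7 (the 22 wedge).
Quantity falls by |ΔQ| = |382 − 322| = 60.
DWL = ½ · t · |ΔQ| = ½ · 22 · 60 = 660.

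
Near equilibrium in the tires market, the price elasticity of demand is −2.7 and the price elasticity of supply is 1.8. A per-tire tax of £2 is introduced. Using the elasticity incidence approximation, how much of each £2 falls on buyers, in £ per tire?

Incidence ratio: buyers' share ≈ εs / (εs + |εd|) = 1.8 / (1.8 + 2.7) = 0.4.
So buyers bear ≈ 0.4 × £2 = £0.8; producers bear £1.2.

Buyers bear ≈ £0.8 per tire.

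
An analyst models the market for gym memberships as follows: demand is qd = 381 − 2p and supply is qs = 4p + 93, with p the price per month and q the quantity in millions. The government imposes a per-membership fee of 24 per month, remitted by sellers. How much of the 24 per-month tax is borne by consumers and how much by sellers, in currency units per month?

Consumers bear 16 per month; sellers bear 8 per month.

Without the tax, 381 − 2p = 4p + 93 gives 6p = 288, so p* = 48 and q* = 285.
With the tax collected from sellers, supply shifts: qs = 4(p − 24) + 93.
New equilibrium: consumers pay 64, sellers receive 40, q = 253. (Wedge: pb − ps = 24.)
Burden on consumers: 16; on sellers: 8. (They sum to 24.)
The less price-elastic side of the market bears the larger share of a per-unit tax.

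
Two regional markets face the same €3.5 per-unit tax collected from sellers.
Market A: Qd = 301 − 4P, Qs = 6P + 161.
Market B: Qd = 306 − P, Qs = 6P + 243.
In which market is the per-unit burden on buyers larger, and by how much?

Market A: pre-tax P* = €14, Q* = 245; post-tax Q = 236.6; per-unit burden on buyers = €2.1.
Market B: pre-tax P* = €9, Q* = 297; post-tax Q = 294; per-unit burden on buyers = €3.
Difference: €2.1 vs €3 → market B is larger by €0.9.

Market B, by €0.9.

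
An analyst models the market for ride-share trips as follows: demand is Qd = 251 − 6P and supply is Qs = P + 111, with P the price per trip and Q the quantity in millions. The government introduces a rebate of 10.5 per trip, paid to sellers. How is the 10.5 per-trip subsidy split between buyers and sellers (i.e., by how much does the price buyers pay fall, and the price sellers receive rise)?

Buyers gain 1.5 per trip; sellers gain 9 per trip.

Before the subsidy: set 251 − 6P = P + 111 → P* = 20, Q* = 131.
With a per-unit subsidy paid to sellers, each receives P + 10.5 per unit sold, so supply becomes Qs = (P + 10.5) + 111.
New equilibrium: buyers pay 18.5, sellers receive 29, Q = 140. (Wedge: Pb − Ps = −10.5.)
Gain to buyers: 1.5; to sellers: 9. (They sum to 10.5.)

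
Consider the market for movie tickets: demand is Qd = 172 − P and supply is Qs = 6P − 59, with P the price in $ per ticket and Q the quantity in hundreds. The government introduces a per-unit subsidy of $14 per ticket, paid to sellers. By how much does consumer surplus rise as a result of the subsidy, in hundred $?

Consumer surplus rises by $1740 hundred.

Before the subsidy: set 172 − P = 6P − 59 → P* = $33, Q* = 139.
With a per-unit subsidy paid to sellers, each receives P + 14 per unit sold, so supply becomes Qs = 6(P + 14) − 59.
Solving gives Q = 151 with consumers paying $21 and sellers receiving $35 (the $14 wedge).
ΔCS is the trapezoid between Q = 151 and Q = 139 of height $12: ½ · (139 + 151) · 12 = $1740.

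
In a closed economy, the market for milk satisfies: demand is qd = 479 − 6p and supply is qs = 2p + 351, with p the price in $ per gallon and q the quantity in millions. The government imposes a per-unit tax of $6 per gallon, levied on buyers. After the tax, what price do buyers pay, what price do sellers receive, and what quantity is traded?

Without the tax, 479 − 6p = 2p + 351 gives 8p = 128, so p* = $16 and q* = 383.
With the tax collected from buyers, demand (in seller-price terms) shifts: qd = 479 − 6(p + 6).
Solving gives q = 374 with buyers paying $17.5 and sellers receiving $11.5 (the $6 wedge).

Buyers pay $17.5; sellers receive $11.5; quantity = 374.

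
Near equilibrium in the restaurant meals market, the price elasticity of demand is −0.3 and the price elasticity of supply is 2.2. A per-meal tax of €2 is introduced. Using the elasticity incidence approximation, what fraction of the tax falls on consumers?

Consumers' share ≈ 0.88.

Incidence ratio: consumers' share ≈ εs / (εs + |εd|) = 2.2 / (2.2 + 0.3) = 0.88.
Supply is the more elastic side, so consumers bear the larger share.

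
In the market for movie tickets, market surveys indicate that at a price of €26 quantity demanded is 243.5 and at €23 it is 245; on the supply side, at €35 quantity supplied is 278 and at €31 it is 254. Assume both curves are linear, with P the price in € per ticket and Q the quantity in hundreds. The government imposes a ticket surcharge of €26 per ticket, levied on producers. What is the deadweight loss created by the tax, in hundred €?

Deadweight loss = €156 hundred.

Demand slope: (245 − 243.5)/(23 − 26) = -0.5, so Qd = 256.5 − 0.5P.
Supply slope: (254 − 278)/(31 − 35) = 6, so Qs = 6P + 68.
Without the tax, 256.5 − 0.5P = 6P + 68 gives 6.5P = 188.5, so P* = €29 and Q* = 242.
With the tax collected from producers, supply shifts: Qs = 6(P − 26) + 68.
Solving gives Q = 230 with consumers paying €53 and producers receiving €27 (the €26 wedge).
Quantity falls by |ΔQ| = |242 − 230| = 12.
DWL = ½ · t · |ΔQ| = ½ · 26 · 12 = €156.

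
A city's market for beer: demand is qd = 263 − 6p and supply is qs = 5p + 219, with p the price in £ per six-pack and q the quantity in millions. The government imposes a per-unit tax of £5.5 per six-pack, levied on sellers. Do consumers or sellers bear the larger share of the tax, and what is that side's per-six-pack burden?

Sellers bear the larger share: £3 per six-pack.

Before the tax: set 263 − 6p = 5p + 219 → p* = £4, q* = 239.
With the tax collected from sellers, supply shifts: qs = 5(p − 5.5) + 219.
Solving gives q = 224 with consumers paying £6.5 and sellers receiving £1 (the £5.5 wedge).
Per-six-pack burden: consumers £2.5, sellers £3.
Sellers take the larger share because supply is less price-elastic here (demand slope 6 vs supply slope 5).
The less price-elastic side of the market bears the larger share of a per-unit tax.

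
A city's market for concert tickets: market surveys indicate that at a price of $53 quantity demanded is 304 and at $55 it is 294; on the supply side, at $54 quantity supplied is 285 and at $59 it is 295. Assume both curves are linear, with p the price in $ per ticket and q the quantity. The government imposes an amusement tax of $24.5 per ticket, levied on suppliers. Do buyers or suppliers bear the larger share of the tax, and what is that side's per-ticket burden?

Demand slope: (294 − 304)/(55 − 53) = -5, so qd = 569 − 5p.
Supply slope: (295 − 285)/(59 − 54) = 2, so qs = 2p + 177.
Before the tax: set 569 − 5p = 2p + 177 → p* = $56, q* = 289.
With the tax collected from suppliers, supply shifts: qs = 2(p − 24.5) + 177.
New equilibrium: buyers pay $63, suppliers receive $38.5, q = 254. (Wedge: pb − ps = 24.5.)
Per-ticket burden: buyers $7, suppliers $17.5.
Suppliers take the larger share because supply is less price-elastic here (demand slope 5 vs supply slope 2).
The less price-elastic side of the market bears the larger share of a per-unit tax.

Suppliers bear the larger share: $17.5 per ticket.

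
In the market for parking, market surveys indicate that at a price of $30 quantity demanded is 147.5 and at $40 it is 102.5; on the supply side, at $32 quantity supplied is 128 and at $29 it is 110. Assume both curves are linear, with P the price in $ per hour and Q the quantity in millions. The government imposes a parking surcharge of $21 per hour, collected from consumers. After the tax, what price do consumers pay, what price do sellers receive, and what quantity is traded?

Consumers pay $45; sellers receive $24; quantity = 80.

Demand slope: (102.5 − 147.5)/(40 − 30) = -4.5, so Qd = 282.5 − 4.5P.
Supply slope: (110 − 128)/(29 − 32) = 6, so Qs = 6P − 64.
Without the tax, 282.5 − 4.5P = 6P − 64 gives 10.5P = 346.5, so P* = $33 and Q* = 134.
With the tax collected from consumers, demand (in seller-price terms) shifts: Qd = 282.5 − 4.5(P + 21).
New equilibrium: consumers pay $45, sellers receive $24, Q = 80. (Wedge: Pb − Ps = 21.)
The less price-elastic side of the market bears the larger share of a per-unit tax.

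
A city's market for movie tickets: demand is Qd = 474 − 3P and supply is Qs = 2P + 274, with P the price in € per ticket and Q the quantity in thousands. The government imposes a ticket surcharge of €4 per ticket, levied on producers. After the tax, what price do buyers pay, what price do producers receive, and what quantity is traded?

Buyers pay €41.6; producers receive €37.6; quantity = 349.2.

Before the tax: set 474 − 3P = 2P + 274 → P* = €40, Q* = 354.
With the tax collected from producers, supply shifts: Qs = 2(P − 4) + 274.
Solving gives Q = 349.2 with buyers paying €41.6 and producers receiving €37.6 (the €4 wedge).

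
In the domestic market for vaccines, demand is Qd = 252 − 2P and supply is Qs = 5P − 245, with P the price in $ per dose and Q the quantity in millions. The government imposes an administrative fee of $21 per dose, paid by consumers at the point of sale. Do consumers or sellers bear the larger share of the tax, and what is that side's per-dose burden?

Consumers bear the larger share: $15 per dose.

Before the tax: set 252 − 2P = 5P − 245 → P* = $71, Q* = 110.
With the tax collected from consumers, demand (in seller-price terms) shifts: Qd = 252 − 2(P + 21).
Solving gives Q = 80 with consumers paying $86 and sellers receiving $65 (the $21 wedge).
Per-dose burden: consumers $15, sellers $6.
Consumers take the larger share because demand is less price-elastic here (demand slope 2 vs supply slope 5).
The less price-elastic side of the market bears the larger share of a per-unit tax.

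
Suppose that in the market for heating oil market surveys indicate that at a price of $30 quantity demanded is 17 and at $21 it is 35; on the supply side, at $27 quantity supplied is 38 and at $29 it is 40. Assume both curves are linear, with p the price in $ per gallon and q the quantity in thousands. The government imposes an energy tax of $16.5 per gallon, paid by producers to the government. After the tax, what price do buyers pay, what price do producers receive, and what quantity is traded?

Buyers pay $27.5; producers receive $11; quantity = 22.

Demand slope: (35 − 17)/(21 − 30) = -2, so qd = 77 − 2p.
Supply slope: (40 − 38)/(29 − 27) = 1, so qs = p + 11.
Without the tax, 77 − 2p = p + 11 gives 3p = 66, so p* = $22 and q* = 33.
With the tax collected from producers, supply shifts: qs = (p − 16.5) + 11.
Solving gives q = 22 with buyers paying $27.5 and producers receiving $11 (the $16.5 wedge).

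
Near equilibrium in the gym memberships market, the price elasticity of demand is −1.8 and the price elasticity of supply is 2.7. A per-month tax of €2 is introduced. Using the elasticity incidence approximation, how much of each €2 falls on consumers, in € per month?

Incidence ratio: consumers' share ≈ εs / (εs + |εd|) = 2.7 / (2.7 + 1.8) = 0.6.
So consumers bear ≈ 0.6 × €2 = €1.2; producers bear €0.8.

Consumers bear ≈ €1.2 per month.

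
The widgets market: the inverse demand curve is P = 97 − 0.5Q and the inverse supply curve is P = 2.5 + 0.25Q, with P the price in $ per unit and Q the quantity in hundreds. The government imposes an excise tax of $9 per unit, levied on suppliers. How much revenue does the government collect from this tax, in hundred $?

Tax revenue = $1026 hundred.

Rewrite in direct form: Qd = 194 − 2P and Qs = 4P − 10.
Before the tax: set 194 − 2P = 4P − 10 → P* = $34, Q* = 126.
With the tax collected from suppliers, supply shifts: Qs = 4(P − 9) − 10.
Solving gives Q = 114 with consumers paying $40 and suppliers receiving $31 (the $9 wedge).
Revenue = t · Q = 9 · 114 = $1026.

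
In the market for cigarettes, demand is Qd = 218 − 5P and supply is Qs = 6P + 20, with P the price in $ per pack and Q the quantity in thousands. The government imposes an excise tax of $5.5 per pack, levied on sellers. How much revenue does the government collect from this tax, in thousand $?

Without the tax, 218 − 5P = 6P + 20 gives 11P = 198, so P* = $18 and Q* = 128.
With the tax collected from sellers, supply shifts: Qs = 6(P − 5.5) + 20.
Solving gives Q = 113 with buyers paying $21 and sellers receiving $15.5 (the $5.5 wedge).
Revenue = t · Q = 5.5 · 113 = $621.5.

Tax revenue = $621.5 thousand.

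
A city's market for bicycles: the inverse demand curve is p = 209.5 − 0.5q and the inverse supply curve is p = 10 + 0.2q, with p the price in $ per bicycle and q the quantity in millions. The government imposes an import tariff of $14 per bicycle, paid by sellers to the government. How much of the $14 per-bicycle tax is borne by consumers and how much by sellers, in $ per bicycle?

Inverting to q(p) form: qd = 419 − 2p; qs = 5p − 50.
Before the tax: set 419 − 2p = 5p − 50 → p* = $67, q* = 285.
With the tax collected from sellers, supply shifts: qs = 5(p − 14) − 50.
Solving gives q = 265 with consumers paying $77 and sellers receiving $63 (the $14 wedge).
Burden on consumers: $10; on sellers: $4. (They sum to $14.)
The less price-elastic side of the market bears the larger share of a per-unit tax.

Consumers bear $10 per bicycle; sellers bear $4 per bicycle.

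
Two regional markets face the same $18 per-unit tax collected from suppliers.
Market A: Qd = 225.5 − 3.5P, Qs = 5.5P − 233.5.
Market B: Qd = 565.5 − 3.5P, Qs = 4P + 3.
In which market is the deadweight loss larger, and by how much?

Market A: pre-tax P* = $51, Q* = 47; post-tax Q = 8.5; deadweight loss = $346.5.
Market B: pre-tax P* = $75, Q* = 303; post-tax Q = 269.4; deadweight loss = $302.4.
Difference: $346.5 vs $302.4 → market A is larger by $44.1.

Market A, by $44.1.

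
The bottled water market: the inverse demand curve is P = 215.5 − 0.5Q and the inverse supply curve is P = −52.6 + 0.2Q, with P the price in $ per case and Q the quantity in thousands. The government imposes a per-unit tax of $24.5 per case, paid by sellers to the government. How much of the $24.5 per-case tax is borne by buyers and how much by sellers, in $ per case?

Rewrite in direct form: Qd = 431 − 2P and Qs = 5P + 263.
Without the tax, 431 − 2P = 5P + 263 gives 7P = 168, so P* = $24 and Q* = 383.
With the tax collected from sellers, supply shifts: Qs = 5(P − 24.5) + 263.
New equilibrium: buyers pay $41.5, sellers receive $17, Q = 348. (Wedge: Pb − Ps = 24.5.)
Burden on buyers: $17.5; on sellers: $7. (They sum to $24.5.)

Buyers bear $17.5 per case; sellers bear $7 per case.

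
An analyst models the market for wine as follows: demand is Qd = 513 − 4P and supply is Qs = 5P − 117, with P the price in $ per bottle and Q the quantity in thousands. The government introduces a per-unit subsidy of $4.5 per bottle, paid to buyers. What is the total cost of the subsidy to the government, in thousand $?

Government outlay = $1093.5 thousand.

Before the subsidy: set 513 − 4P = 5P − 117 → P* = $70, Q* = 233.
With a per-unit subsidy paid to buyers, each effectively pays P − 4.5, so demand becomes Qd = 513 − 4(P − 4.5).
New equilibrium: buyers pay $67.5, producers receive $72, Q = 243. (Wedge: Pb − Ps = −4.5.)
Outlay = t · Q = 4.5 · 243 = $1093.5.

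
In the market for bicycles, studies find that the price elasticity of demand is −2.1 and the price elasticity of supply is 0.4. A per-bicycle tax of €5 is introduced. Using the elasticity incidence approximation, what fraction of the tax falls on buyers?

Incidence ratio: buyers' share ≈ εs / (εs + |εd|) = 0.4 / (0.4 + 2.1) = 0.16.
Supply is the less elastic side, so buyers bear the smaller share.

Buyers' share ≈ 0.16.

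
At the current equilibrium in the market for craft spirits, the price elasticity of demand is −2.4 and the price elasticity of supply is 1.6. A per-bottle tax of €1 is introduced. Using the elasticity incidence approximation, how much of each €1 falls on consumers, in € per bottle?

Incidence ratio: consumers' share ≈ εs / (εs + |εd|) = 1.6 / (1.6 + 2.4) = 0.4.
So consumers bear ≈ 0.4 × €1 = €0.4; suppliers bear €0.6.

Consumers bear ≈ €0.4 per bottle.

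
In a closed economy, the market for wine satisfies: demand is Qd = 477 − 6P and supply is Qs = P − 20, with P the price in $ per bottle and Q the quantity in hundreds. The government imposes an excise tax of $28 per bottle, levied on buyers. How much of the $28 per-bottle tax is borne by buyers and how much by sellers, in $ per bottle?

Buyers bear $4 per bottle; sellers bear $24 per bottle.

Before the tax: set 477 − 6P = P − 20 → P* = $71, Q* = 51.
With the tax collected from buyers, demand (in seller-price terms) shifts: Qd = 477 − 6(P + 28).
Solving gives Q = 27 with buyers paying $75 and sellers receiving $47 (the $28 wedge).
Burden on buyers: $4; on sellers: $24. (They sum to $28.)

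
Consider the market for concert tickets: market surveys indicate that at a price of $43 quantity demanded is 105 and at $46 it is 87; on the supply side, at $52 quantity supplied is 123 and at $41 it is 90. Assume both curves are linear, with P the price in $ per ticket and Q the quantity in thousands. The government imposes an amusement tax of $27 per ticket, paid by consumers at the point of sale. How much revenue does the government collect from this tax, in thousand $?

Tax revenue = $1215 thousand.

Demand slope: (87 − 105)/(46 − 43) = -6, so Qd = 363 − 6P.
Supply slope: (90 − 123)/(41 − 52) = 3, so Qs = 3P − 33.
Before the tax: set 363 − 6P = 3P − 33 → P* = $44, Q* = 99.
With the tax collected from consumers, demand (in seller-price terms) shifts: Qd = 363 − 6(P + 27).
New equilibrium: consumers pay $53, suppliers receive $26, Q = 45. (Wedge: Pb − Ps = 27.)
Revenue = t · Q = 27 · 45 = $1215.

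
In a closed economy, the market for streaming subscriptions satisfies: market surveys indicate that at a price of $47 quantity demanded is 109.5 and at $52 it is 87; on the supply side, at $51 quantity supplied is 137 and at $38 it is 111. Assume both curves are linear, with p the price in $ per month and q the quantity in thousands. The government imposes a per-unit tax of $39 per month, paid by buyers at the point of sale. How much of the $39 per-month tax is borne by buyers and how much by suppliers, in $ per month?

Demand slope: (87 − 109.5)/(52 − 47) = -4.5, so qd = 321 − 4.5p.
Supply slope: (111 − 137)/(38 − 51) = 2, so qs = 2p + 35.
Before the tax: set 321 − 4.5p = 2p + 35 → p* = $44, q* = 123.
With the tax collected from buyers, demand (in seller-price terms) shifts: qd = 321 − 4.5(p + 39).
New equilibrium: buyers pay $56, suppliers receive $17, q = 69. (Wedge: pb − ps = 39.)
Burden on buyers: $12; on suppliers: $27. (They sum to $39.)

Buyers bear $12 per month; suppliers bear $27 per month.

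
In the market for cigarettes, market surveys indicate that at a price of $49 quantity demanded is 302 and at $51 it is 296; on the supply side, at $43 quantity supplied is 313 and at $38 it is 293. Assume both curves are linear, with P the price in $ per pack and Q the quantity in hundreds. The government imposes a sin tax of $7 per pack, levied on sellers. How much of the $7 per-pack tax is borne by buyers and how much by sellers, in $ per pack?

Buyers bear $4 per pack; sellers bear $3 per pack.

Demand slope: (296 − 302)/(51 − 49) = -3, so Qd = 449 − 3P.
Supply slope: (293 − 313)/(38 − 43) = 4, so Qs = 4P + 141.
Without the tax, 449 − 3P = 4P + 141 gives 7P = 308, so P* = $44 and Q* = 317.
With the tax collected from sellers, supply shifts: Qs = 4(P − 7) + 141.
New equilibrium: buyers pay $48, sellers receive $41, Q = 305. (Wedge: Pb − Ps = 7.)
Burden on buyers: $4; on sellers: $3. (They sum to $7.)
The less price-elastic side of the market bears the larger share of a per-unit tax.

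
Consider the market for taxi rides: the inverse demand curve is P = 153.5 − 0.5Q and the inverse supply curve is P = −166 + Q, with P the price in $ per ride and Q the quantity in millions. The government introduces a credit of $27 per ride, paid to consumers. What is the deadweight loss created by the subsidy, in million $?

Inverting to Q(P) form: Qd = 307 − 2P; Qs = P + 166.
Before the subsidy: set 307 − 2P = P + 166 → P* = $47, Q* = 213.
With a per-unit subsidy paid to consumers, each effectively pays P − 27, so demand becomes Qd = 307 − 2(P − 27).
New equilibrium: consumers pay $38, sellers receive $65, Q = 231. (Wedge: Pb − Ps = −27.)
Quantity rises by |ΔQ| = |213 − 231| = 18.
DWL = ½ · t · |ΔQ| = ½ · 27 · 18 = $243.

Deadweight loss = $243 million.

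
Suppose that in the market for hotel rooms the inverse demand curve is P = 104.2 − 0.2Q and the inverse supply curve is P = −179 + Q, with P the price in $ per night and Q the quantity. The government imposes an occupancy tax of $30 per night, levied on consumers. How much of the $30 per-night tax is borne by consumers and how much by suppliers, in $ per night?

Rewrite in direct form: Qd = 521 − 5P and Qs = P + 179.
Without the tax, 521 − 5P = P + 179 gives 6P = 342, so P* = $57 and Q* = 236.
With the tax collected from consumers, demand (in seller-price terms) shifts: Qd = 521 − 5(P + 30).
New equilibrium: consumers pay $62, suppliers receive $32, Q = 211. (Wedge: Pb − Ps = 30.)
Burden on consumers: $5; on suppliers: $25. (They sum to $30.)
The less price-elastic side of the market bears the larger share of a per-unit tax.

Consumers bear $5 per night; suppliers bear $25 per night.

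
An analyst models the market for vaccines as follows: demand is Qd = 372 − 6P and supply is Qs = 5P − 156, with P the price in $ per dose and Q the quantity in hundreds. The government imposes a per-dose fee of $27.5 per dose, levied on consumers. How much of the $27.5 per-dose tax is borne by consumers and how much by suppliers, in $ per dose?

Consumers bear $12.5 per dose; suppliers bear $15 per dose.

Before the tax: set 372 − 6P = 5P − 156 → P* = $48, Q* = 84.
With the tax collected from consumers, demand (in seller-price terms) shifts: Qd = 372 − 6(P + 27.5).
Solving gives Q = 9 with consumers paying $60.5 and suppliers receiving $33 (the $27.5 wedge).
Burden on consumers: $12.5; on suppliers: $15. (They sum to $27.5.)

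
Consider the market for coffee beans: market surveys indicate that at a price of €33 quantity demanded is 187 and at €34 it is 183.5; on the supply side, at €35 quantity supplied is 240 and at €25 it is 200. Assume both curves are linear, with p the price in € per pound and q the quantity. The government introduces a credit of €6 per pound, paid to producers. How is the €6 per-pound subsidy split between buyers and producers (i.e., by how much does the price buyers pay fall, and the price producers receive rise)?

Demand slope: (183.5 − 187)/(34 − 33) = -3.5, so qd = 302.5 − 3.5p.
Supply slope: (200 − 240)/(25 − 35) = 4, so qs = 4p + 100.
Without the subsidy, 302.5 − 3.5p = 4p + 100 gives 7.5p = 202.5, so p* = €27 and q* = 208.
With a per-unit subsidy paid to producers, each receives p + 6 per unit sold, so supply becomes qs = 4(p + 6) + 100.
New equilibrium: buyers pay €23.8, producers receive €29.8, q = 219.2. (Wedge: pb − ps = −6.)
Gain to buyers: €3.2; to producers: €2.8. (They sum to €6.)

Buyers gain €3.2 per pound; producers gain €2.8 per pound.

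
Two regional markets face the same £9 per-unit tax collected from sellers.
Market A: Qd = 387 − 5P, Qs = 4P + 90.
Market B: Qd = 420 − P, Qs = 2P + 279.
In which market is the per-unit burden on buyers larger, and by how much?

Market A: pre-tax P* = £33, Q* = 222; post-tax Q = 202; per-unit burden on buyers = £4.
Market B: pre-tax P* = £47, Q* = 373; post-tax Q = 367; per-unit burden on buyers = £6.
Difference: £4 vs £6 → market B is larger by £2.

Market B, by £2.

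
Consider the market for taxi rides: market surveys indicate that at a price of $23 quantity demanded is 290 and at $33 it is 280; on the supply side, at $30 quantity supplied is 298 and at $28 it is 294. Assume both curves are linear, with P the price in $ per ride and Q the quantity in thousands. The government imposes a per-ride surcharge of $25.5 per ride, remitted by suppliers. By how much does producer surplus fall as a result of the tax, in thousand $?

Demand slope: (280 − 290)/(33 − 23) = -1, so Qd = 313 − P.
Supply slope: (294 − 298)/(28 − 30) = 2, so Qs = 2P + 238.
Without the tax, 313 − P = 2P + 238 gives 3P = 75, so P* = $25 and Q* = 288.
With the tax collected from suppliers, supply shifts: Qs = 2(P − 25.5) + 238.
New equilibrium: buyers pay $42, suppliers receive $16.5, Q = 271. (Wedge: Pb − Ps = 25.5.)
ΔPS is the trapezoid between Q = 271 and Q = 288 of height $8.5: ½ · (288 + 271) · 8.5 = $2375.75.

Producer surplus falls by $2375.75 thousand.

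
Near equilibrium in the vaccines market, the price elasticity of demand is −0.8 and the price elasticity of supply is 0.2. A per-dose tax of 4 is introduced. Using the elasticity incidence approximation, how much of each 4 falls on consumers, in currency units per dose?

Consumers bear ≈ 0.8 per dose.

Incidence ratio: consumers' share ≈ εs / (εs + |εd|) = 0.2 / (0.2 + 0.8) = 0.2.
So consumers bear ≈ 0.2 × 4 = 0.8; producers bear 3.2.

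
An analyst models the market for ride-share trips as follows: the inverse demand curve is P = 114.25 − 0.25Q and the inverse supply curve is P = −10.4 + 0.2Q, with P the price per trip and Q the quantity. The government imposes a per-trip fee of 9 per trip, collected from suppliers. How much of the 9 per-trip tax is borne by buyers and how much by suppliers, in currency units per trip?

Inverting to Q(P) form: Qd = 457 − 4P; Qs = 5P + 52.
Before the tax: set 457 − 4P = 5P + 52 → P* = 45, Q* = 277.
With the tax collected from suppliers, supply shifts: Qs = 5(P − 9) + 52.
New equilibrium: buyers pay 50, suppliers receive 41, Q = 257. (Wedge: Pb − Ps = 9.)
Burden on buyers: 5; on suppliers: 4. (They sum to 9.)
The less price-elastic side of the market bears the larger share of a per-unit tax.

Buyers bear 5 per trip; suppliers bear 4 per trip.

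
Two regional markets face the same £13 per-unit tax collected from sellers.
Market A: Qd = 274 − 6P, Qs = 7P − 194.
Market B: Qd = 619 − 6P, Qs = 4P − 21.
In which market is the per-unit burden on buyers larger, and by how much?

Market A: pre-tax P* = £36, Q* = 58; post-tax Q = 16; per-unit burden on buyers = £7.
Market B: pre-tax P* = £64, Q* = 235; post-tax Q = 203.8; per-unit burden on buyers = £5.2.
Difference: £7 vs £5.2 → market A is larger by £1.8.

Market A, by £1.8.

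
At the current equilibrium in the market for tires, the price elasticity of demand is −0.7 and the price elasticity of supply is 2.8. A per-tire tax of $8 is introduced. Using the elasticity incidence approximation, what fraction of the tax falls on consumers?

Consumers' share ≈ 0.8.

Incidence ratio: consumers' share ≈ εs / (εs + |εd|) = 2.8 / (2.8 + 0.7) = 0.8.
Supply is the more elastic side, so consumers bear the larger share.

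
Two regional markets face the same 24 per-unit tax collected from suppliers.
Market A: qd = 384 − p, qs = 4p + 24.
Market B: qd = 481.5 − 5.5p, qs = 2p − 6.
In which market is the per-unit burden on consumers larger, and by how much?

Market A, by 12.8.

Market A: pre-tax p* = 72, q* = 312; post-tax q = 292.8; per-unit burden on consumers = 19.2.
Market B: pre-tax p* = 65, q* = 124; post-tax q = 88.8; per-unit burden on consumers = 6.4.
Difference: 19.2 vs 6.4 → market A is larger by 12.8.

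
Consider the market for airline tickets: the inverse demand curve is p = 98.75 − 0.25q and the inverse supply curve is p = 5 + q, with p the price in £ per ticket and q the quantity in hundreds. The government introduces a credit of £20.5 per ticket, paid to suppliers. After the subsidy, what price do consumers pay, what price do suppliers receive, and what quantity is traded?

Inverting to q(p) form: qd = 395 − 4p; qs = p − 5.
Before the subsidy: set 395 − 4p = p − 5 → p* = £80, q* = 75.
With a per-unit subsidy paid to suppliers, each receives p + 20.5 per unit sold, so supply becomes qs = (p + 20.5) − 5.
New equilibrium: consumers pay £75.9, suppliers receive £96.4, q = 91.4. (Wedge: pb − ps = −20.5.)

Consumers pay £75.9; suppliers receive £96.4; quantity = 91.4.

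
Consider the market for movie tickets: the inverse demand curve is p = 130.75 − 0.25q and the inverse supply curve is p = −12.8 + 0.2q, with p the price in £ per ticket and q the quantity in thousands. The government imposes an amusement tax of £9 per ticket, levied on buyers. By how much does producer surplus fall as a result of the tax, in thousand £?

Producer surplus falls by £1236 thousand.

Rewrite in direct form: qd = 523 − 4p and qs = 5p + 64.
Without the tax, 523 − 4p = 5p + 64 gives 9p = 459, so p* = £51 and q* = 319.
With the tax collected from buyers, demand (in seller-price terms) shifts: qd = 523 − 4(p + 9).
New equilibrium: buyers pay £56, producers receive £47, q = 299. (Wedge: pb − ps = 9.)
ΔPS is the trapezoid between Q = 299 and Q = 319 of height £4: ½ · (319 + 299) · 4 = £1236.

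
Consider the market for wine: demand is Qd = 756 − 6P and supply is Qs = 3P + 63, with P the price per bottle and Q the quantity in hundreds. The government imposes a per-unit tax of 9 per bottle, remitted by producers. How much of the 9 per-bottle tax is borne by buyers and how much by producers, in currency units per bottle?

Buyers bear 3 per bottle; producers bear 6 per bottle.

Without the tax, 756 − 6P = 3P + 63 gives 9P = 693, so P* = 77 and Q* = 294.
With the tax collected from producers, supply shifts: Qs = 3(P − 9) + 63.
Solving gives Q = 276 with buyers paying 80 and producers receiving 71 (the 9 wedge).
Burden on buyers: 3; on producers: 6. (They sum to 9.)
The less price-elastic side of the market bears the larger share of a per-unit tax.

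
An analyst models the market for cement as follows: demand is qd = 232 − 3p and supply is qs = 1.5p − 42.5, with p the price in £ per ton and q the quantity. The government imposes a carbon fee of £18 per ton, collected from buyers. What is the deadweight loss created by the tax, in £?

Deadweight loss = £162.

Without the tax, 232 − 3p = 1.5p − 42.5 gives 4.5p = 274.5, so p* = £61 and q* = 49.
With the tax collected from buyers, demand (in seller-price terms) shifts: qd = 232 − 3(p + 18).
New equilibrium: buyers pay £67, suppliers receive £49, q = 31. (Wedge: pb − ps = 18.)
Quantity falls by |ΔQ| = |49 − 31| = 18.
DWL = ½ · t · |ΔQ| = ½ · 18 · 18 = £162.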